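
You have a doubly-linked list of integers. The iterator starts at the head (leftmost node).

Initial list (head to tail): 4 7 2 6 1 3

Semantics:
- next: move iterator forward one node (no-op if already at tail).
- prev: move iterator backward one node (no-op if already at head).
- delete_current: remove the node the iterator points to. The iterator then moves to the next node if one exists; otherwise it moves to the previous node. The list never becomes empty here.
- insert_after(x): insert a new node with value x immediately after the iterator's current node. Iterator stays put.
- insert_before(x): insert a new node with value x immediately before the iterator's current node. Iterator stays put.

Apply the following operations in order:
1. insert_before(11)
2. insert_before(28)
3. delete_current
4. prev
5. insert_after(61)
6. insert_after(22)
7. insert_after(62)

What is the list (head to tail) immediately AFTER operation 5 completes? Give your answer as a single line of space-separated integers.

Answer: 11 28 61 7 2 6 1 3

Derivation:
After 1 (insert_before(11)): list=[11, 4, 7, 2, 6, 1, 3] cursor@4
After 2 (insert_before(28)): list=[11, 28, 4, 7, 2, 6, 1, 3] cursor@4
After 3 (delete_current): list=[11, 28, 7, 2, 6, 1, 3] cursor@7
After 4 (prev): list=[11, 28, 7, 2, 6, 1, 3] cursor@28
After 5 (insert_after(61)): list=[11, 28, 61, 7, 2, 6, 1, 3] cursor@28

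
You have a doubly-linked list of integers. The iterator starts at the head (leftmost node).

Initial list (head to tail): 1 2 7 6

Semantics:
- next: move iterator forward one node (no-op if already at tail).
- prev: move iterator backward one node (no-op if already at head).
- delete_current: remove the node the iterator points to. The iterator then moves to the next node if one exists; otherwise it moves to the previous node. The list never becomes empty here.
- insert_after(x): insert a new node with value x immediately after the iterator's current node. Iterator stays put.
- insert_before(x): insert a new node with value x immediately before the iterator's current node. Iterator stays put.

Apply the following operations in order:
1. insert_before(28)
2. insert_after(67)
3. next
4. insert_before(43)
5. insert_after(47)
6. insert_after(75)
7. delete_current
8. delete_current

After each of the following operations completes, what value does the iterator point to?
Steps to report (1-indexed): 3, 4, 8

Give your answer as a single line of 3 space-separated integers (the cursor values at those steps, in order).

After 1 (insert_before(28)): list=[28, 1, 2, 7, 6] cursor@1
After 2 (insert_after(67)): list=[28, 1, 67, 2, 7, 6] cursor@1
After 3 (next): list=[28, 1, 67, 2, 7, 6] cursor@67
After 4 (insert_before(43)): list=[28, 1, 43, 67, 2, 7, 6] cursor@67
After 5 (insert_after(47)): list=[28, 1, 43, 67, 47, 2, 7, 6] cursor@67
After 6 (insert_after(75)): list=[28, 1, 43, 67, 75, 47, 2, 7, 6] cursor@67
After 7 (delete_current): list=[28, 1, 43, 75, 47, 2, 7, 6] cursor@75
After 8 (delete_current): list=[28, 1, 43, 47, 2, 7, 6] cursor@47

Answer: 67 67 47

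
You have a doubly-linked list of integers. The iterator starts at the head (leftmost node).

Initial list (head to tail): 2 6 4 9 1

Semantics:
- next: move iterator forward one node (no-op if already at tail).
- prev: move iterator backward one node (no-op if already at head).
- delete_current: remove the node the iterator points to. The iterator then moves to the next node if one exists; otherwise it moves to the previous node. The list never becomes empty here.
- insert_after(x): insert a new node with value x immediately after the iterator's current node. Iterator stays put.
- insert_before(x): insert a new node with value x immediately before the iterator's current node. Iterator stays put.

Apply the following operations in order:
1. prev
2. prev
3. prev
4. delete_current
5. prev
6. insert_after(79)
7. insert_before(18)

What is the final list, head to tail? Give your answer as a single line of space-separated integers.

Answer: 18 6 79 4 9 1

Derivation:
After 1 (prev): list=[2, 6, 4, 9, 1] cursor@2
After 2 (prev): list=[2, 6, 4, 9, 1] cursor@2
After 3 (prev): list=[2, 6, 4, 9, 1] cursor@2
After 4 (delete_current): list=[6, 4, 9, 1] cursor@6
After 5 (prev): list=[6, 4, 9, 1] cursor@6
After 6 (insert_after(79)): list=[6, 79, 4, 9, 1] cursor@6
After 7 (insert_before(18)): list=[18, 6, 79, 4, 9, 1] cursor@6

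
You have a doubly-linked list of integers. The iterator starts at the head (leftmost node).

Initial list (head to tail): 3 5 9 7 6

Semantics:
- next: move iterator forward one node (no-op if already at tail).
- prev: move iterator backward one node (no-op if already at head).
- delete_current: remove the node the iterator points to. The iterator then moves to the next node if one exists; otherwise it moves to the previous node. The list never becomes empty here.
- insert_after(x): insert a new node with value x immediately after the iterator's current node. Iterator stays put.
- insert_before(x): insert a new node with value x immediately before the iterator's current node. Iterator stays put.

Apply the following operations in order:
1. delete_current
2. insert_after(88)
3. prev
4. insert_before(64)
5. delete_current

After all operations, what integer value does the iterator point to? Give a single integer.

Answer: 88

Derivation:
After 1 (delete_current): list=[5, 9, 7, 6] cursor@5
After 2 (insert_after(88)): list=[5, 88, 9, 7, 6] cursor@5
After 3 (prev): list=[5, 88, 9, 7, 6] cursor@5
After 4 (insert_before(64)): list=[64, 5, 88, 9, 7, 6] cursor@5
After 5 (delete_current): list=[64, 88, 9, 7, 6] cursor@88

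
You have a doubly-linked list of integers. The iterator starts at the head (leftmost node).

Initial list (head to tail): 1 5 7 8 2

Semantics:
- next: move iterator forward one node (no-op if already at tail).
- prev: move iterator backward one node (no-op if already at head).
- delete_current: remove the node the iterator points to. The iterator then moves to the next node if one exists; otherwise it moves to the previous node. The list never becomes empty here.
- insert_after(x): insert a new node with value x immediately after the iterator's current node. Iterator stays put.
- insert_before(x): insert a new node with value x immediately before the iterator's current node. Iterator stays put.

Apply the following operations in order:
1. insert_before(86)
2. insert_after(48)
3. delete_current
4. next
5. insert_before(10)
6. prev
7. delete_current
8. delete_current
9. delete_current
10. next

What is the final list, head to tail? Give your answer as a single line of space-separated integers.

Answer: 86 48 8 2

Derivation:
After 1 (insert_before(86)): list=[86, 1, 5, 7, 8, 2] cursor@1
After 2 (insert_after(48)): list=[86, 1, 48, 5, 7, 8, 2] cursor@1
After 3 (delete_current): list=[86, 48, 5, 7, 8, 2] cursor@48
After 4 (next): list=[86, 48, 5, 7, 8, 2] cursor@5
After 5 (insert_before(10)): list=[86, 48, 10, 5, 7, 8, 2] cursor@5
After 6 (prev): list=[86, 48, 10, 5, 7, 8, 2] cursor@10
After 7 (delete_current): list=[86, 48, 5, 7, 8, 2] cursor@5
After 8 (delete_current): list=[86, 48, 7, 8, 2] cursor@7
After 9 (delete_current): list=[86, 48, 8, 2] cursor@8
After 10 (next): list=[86, 48, 8, 2] cursor@2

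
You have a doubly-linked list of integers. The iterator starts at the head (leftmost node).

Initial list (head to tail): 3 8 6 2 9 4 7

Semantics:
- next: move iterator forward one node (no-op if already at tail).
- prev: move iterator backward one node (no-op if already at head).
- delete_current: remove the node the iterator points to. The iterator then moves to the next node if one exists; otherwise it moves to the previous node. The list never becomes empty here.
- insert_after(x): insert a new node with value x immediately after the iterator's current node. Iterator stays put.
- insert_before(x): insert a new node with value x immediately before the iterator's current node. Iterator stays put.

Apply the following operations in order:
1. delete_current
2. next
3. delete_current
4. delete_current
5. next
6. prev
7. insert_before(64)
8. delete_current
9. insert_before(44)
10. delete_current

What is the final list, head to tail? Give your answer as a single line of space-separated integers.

After 1 (delete_current): list=[8, 6, 2, 9, 4, 7] cursor@8
After 2 (next): list=[8, 6, 2, 9, 4, 7] cursor@6
After 3 (delete_current): list=[8, 2, 9, 4, 7] cursor@2
After 4 (delete_current): list=[8, 9, 4, 7] cursor@9
After 5 (next): list=[8, 9, 4, 7] cursor@4
After 6 (prev): list=[8, 9, 4, 7] cursor@9
After 7 (insert_before(64)): list=[8, 64, 9, 4, 7] cursor@9
After 8 (delete_current): list=[8, 64, 4, 7] cursor@4
After 9 (insert_before(44)): list=[8, 64, 44, 4, 7] cursor@4
After 10 (delete_current): list=[8, 64, 44, 7] cursor@7

Answer: 8 64 44 7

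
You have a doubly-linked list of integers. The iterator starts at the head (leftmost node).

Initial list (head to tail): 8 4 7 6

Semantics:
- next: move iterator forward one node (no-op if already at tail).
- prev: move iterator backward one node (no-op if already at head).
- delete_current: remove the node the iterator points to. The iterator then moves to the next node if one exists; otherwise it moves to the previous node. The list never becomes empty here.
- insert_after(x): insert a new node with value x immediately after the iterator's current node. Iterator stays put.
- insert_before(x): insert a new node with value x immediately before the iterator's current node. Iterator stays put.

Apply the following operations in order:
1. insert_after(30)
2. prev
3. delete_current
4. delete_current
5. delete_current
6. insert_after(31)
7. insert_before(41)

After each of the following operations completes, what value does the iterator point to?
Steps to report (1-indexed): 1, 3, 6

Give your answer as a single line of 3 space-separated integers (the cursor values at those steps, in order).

After 1 (insert_after(30)): list=[8, 30, 4, 7, 6] cursor@8
After 2 (prev): list=[8, 30, 4, 7, 6] cursor@8
After 3 (delete_current): list=[30, 4, 7, 6] cursor@30
After 4 (delete_current): list=[4, 7, 6] cursor@4
After 5 (delete_current): list=[7, 6] cursor@7
After 6 (insert_after(31)): list=[7, 31, 6] cursor@7
After 7 (insert_before(41)): list=[41, 7, 31, 6] cursor@7

Answer: 8 30 7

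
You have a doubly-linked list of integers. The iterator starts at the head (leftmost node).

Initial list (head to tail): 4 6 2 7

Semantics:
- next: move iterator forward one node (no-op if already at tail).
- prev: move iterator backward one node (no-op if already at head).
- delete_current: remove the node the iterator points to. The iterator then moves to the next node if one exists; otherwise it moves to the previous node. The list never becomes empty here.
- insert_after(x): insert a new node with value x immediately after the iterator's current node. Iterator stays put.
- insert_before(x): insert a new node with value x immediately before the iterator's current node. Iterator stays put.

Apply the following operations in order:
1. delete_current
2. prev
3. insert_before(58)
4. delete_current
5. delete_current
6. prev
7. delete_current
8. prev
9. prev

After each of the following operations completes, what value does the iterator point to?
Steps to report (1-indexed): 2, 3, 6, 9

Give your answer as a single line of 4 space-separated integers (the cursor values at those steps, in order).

Answer: 6 6 58 7

Derivation:
After 1 (delete_current): list=[6, 2, 7] cursor@6
After 2 (prev): list=[6, 2, 7] cursor@6
After 3 (insert_before(58)): list=[58, 6, 2, 7] cursor@6
After 4 (delete_current): list=[58, 2, 7] cursor@2
After 5 (delete_current): list=[58, 7] cursor@7
After 6 (prev): list=[58, 7] cursor@58
After 7 (delete_current): list=[7] cursor@7
After 8 (prev): list=[7] cursor@7
After 9 (prev): list=[7] cursor@7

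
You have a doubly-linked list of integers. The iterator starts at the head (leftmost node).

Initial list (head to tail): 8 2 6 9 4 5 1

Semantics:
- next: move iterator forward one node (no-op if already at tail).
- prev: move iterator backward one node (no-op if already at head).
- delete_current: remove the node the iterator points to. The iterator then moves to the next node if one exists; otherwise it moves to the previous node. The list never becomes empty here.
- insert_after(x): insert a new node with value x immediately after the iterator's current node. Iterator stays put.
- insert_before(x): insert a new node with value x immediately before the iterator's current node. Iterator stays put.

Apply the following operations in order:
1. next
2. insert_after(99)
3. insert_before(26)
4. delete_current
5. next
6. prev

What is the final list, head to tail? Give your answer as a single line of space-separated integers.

After 1 (next): list=[8, 2, 6, 9, 4, 5, 1] cursor@2
After 2 (insert_after(99)): list=[8, 2, 99, 6, 9, 4, 5, 1] cursor@2
After 3 (insert_before(26)): list=[8, 26, 2, 99, 6, 9, 4, 5, 1] cursor@2
After 4 (delete_current): list=[8, 26, 99, 6, 9, 4, 5, 1] cursor@99
After 5 (next): list=[8, 26, 99, 6, 9, 4, 5, 1] cursor@6
After 6 (prev): list=[8, 26, 99, 6, 9, 4, 5, 1] cursor@99

Answer: 8 26 99 6 9 4 5 1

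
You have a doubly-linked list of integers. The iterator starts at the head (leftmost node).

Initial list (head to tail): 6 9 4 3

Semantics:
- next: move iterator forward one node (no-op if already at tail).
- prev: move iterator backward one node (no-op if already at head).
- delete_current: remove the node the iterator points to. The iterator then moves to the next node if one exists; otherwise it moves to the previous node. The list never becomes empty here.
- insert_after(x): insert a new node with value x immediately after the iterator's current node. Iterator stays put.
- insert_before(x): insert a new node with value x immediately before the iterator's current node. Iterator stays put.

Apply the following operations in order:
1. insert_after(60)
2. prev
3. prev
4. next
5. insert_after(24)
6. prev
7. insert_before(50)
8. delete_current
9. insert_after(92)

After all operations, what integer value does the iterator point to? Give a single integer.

Answer: 60

Derivation:
After 1 (insert_after(60)): list=[6, 60, 9, 4, 3] cursor@6
After 2 (prev): list=[6, 60, 9, 4, 3] cursor@6
After 3 (prev): list=[6, 60, 9, 4, 3] cursor@6
After 4 (next): list=[6, 60, 9, 4, 3] cursor@60
After 5 (insert_after(24)): list=[6, 60, 24, 9, 4, 3] cursor@60
After 6 (prev): list=[6, 60, 24, 9, 4, 3] cursor@6
After 7 (insert_before(50)): list=[50, 6, 60, 24, 9, 4, 3] cursor@6
After 8 (delete_current): list=[50, 60, 24, 9, 4, 3] cursor@60
After 9 (insert_after(92)): list=[50, 60, 92, 24, 9, 4, 3] cursor@60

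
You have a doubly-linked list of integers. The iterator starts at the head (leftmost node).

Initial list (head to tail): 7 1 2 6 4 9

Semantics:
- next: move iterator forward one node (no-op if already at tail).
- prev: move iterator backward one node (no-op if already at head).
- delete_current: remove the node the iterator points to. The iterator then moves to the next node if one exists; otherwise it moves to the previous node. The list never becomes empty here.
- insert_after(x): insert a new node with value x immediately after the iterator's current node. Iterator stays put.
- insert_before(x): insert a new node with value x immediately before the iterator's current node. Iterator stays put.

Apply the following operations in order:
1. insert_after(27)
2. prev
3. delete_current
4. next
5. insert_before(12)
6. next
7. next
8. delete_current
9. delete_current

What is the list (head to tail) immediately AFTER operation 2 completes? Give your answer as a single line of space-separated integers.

Answer: 7 27 1 2 6 4 9

Derivation:
After 1 (insert_after(27)): list=[7, 27, 1, 2, 6, 4, 9] cursor@7
After 2 (prev): list=[7, 27, 1, 2, 6, 4, 9] cursor@7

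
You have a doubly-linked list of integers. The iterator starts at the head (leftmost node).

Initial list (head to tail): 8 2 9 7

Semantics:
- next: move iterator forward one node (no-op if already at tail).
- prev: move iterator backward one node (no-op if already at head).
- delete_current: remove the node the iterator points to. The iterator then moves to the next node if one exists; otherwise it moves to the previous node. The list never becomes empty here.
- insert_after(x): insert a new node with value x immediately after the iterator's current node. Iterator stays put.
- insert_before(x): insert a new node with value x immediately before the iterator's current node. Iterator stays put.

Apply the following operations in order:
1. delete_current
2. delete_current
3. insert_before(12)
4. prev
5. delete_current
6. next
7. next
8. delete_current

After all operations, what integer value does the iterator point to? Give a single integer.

Answer: 9

Derivation:
After 1 (delete_current): list=[2, 9, 7] cursor@2
After 2 (delete_current): list=[9, 7] cursor@9
After 3 (insert_before(12)): list=[12, 9, 7] cursor@9
After 4 (prev): list=[12, 9, 7] cursor@12
After 5 (delete_current): list=[9, 7] cursor@9
After 6 (next): list=[9, 7] cursor@7
After 7 (next): list=[9, 7] cursor@7
After 8 (delete_current): list=[9] cursor@9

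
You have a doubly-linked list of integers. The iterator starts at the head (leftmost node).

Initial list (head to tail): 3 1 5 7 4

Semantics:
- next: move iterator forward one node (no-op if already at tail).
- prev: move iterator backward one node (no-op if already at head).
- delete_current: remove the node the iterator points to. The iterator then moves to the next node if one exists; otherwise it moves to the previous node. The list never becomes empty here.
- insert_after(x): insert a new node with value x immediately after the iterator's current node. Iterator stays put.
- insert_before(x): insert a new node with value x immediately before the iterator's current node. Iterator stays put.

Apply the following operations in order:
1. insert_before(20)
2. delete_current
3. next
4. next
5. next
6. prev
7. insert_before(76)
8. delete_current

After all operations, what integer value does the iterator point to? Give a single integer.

Answer: 4

Derivation:
After 1 (insert_before(20)): list=[20, 3, 1, 5, 7, 4] cursor@3
After 2 (delete_current): list=[20, 1, 5, 7, 4] cursor@1
After 3 (next): list=[20, 1, 5, 7, 4] cursor@5
After 4 (next): list=[20, 1, 5, 7, 4] cursor@7
After 5 (next): list=[20, 1, 5, 7, 4] cursor@4
After 6 (prev): list=[20, 1, 5, 7, 4] cursor@7
After 7 (insert_before(76)): list=[20, 1, 5, 76, 7, 4] cursor@7
After 8 (delete_current): list=[20, 1, 5, 76, 4] cursor@4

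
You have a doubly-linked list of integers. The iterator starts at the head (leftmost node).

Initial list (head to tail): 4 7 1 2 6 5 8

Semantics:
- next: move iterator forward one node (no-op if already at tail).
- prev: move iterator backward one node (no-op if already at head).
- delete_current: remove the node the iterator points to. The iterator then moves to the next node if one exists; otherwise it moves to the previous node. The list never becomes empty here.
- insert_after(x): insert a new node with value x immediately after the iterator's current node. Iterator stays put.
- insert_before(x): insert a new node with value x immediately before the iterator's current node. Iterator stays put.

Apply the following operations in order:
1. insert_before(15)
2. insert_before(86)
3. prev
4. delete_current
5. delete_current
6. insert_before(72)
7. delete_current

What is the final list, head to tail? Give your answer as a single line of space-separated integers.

Answer: 15 72 1 2 6 5 8

Derivation:
After 1 (insert_before(15)): list=[15, 4, 7, 1, 2, 6, 5, 8] cursor@4
After 2 (insert_before(86)): list=[15, 86, 4, 7, 1, 2, 6, 5, 8] cursor@4
After 3 (prev): list=[15, 86, 4, 7, 1, 2, 6, 5, 8] cursor@86
After 4 (delete_current): list=[15, 4, 7, 1, 2, 6, 5, 8] cursor@4
After 5 (delete_current): list=[15, 7, 1, 2, 6, 5, 8] cursor@7
After 6 (insert_before(72)): list=[15, 72, 7, 1, 2, 6, 5, 8] cursor@7
After 7 (delete_current): list=[15, 72, 1, 2, 6, 5, 8] cursor@1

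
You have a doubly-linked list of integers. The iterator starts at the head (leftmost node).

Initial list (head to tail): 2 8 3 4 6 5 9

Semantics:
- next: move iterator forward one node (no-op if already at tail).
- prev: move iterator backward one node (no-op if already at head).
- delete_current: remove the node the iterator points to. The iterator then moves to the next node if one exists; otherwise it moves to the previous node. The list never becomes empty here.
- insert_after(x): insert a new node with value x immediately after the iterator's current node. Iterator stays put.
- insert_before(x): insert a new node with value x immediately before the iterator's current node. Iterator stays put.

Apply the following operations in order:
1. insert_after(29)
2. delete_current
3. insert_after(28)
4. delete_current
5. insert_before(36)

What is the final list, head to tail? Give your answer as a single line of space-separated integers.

After 1 (insert_after(29)): list=[2, 29, 8, 3, 4, 6, 5, 9] cursor@2
After 2 (delete_current): list=[29, 8, 3, 4, 6, 5, 9] cursor@29
After 3 (insert_after(28)): list=[29, 28, 8, 3, 4, 6, 5, 9] cursor@29
After 4 (delete_current): list=[28, 8, 3, 4, 6, 5, 9] cursor@28
After 5 (insert_before(36)): list=[36, 28, 8, 3, 4, 6, 5, 9] cursor@28

Answer: 36 28 8 3 4 6 5 9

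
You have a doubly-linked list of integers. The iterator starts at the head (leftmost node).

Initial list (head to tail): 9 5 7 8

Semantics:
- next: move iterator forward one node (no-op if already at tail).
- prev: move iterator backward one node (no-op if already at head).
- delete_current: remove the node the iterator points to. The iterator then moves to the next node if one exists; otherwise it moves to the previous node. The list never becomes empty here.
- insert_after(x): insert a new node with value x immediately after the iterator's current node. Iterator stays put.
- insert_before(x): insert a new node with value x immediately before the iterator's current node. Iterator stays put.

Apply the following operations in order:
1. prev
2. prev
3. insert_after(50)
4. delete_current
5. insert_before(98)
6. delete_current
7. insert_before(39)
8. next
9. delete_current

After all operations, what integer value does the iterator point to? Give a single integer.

After 1 (prev): list=[9, 5, 7, 8] cursor@9
After 2 (prev): list=[9, 5, 7, 8] cursor@9
After 3 (insert_after(50)): list=[9, 50, 5, 7, 8] cursor@9
After 4 (delete_current): list=[50, 5, 7, 8] cursor@50
After 5 (insert_before(98)): list=[98, 50, 5, 7, 8] cursor@50
After 6 (delete_current): list=[98, 5, 7, 8] cursor@5
After 7 (insert_before(39)): list=[98, 39, 5, 7, 8] cursor@5
After 8 (next): list=[98, 39, 5, 7, 8] cursor@7
After 9 (delete_current): list=[98, 39, 5, 8] cursor@8

Answer: 8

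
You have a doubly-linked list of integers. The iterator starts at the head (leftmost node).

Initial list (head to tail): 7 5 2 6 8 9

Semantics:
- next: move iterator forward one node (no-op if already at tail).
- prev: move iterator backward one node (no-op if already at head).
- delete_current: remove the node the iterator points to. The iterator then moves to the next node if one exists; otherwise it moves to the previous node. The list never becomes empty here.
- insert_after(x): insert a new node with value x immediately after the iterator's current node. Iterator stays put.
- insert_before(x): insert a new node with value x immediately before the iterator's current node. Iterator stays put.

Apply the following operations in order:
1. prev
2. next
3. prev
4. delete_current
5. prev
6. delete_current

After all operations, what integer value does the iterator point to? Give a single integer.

After 1 (prev): list=[7, 5, 2, 6, 8, 9] cursor@7
After 2 (next): list=[7, 5, 2, 6, 8, 9] cursor@5
After 3 (prev): list=[7, 5, 2, 6, 8, 9] cursor@7
After 4 (delete_current): list=[5, 2, 6, 8, 9] cursor@5
After 5 (prev): list=[5, 2, 6, 8, 9] cursor@5
After 6 (delete_current): list=[2, 6, 8, 9] cursor@2

Answer: 2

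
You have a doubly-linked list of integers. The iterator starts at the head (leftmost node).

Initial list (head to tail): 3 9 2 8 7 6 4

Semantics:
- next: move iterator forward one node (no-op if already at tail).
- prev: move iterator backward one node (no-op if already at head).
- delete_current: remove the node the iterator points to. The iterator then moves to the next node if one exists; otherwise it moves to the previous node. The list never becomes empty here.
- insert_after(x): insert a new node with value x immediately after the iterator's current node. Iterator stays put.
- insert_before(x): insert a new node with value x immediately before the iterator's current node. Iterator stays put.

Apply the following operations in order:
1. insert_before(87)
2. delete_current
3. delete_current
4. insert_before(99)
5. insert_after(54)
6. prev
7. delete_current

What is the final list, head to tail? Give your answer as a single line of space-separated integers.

After 1 (insert_before(87)): list=[87, 3, 9, 2, 8, 7, 6, 4] cursor@3
After 2 (delete_current): list=[87, 9, 2, 8, 7, 6, 4] cursor@9
After 3 (delete_current): list=[87, 2, 8, 7, 6, 4] cursor@2
After 4 (insert_before(99)): list=[87, 99, 2, 8, 7, 6, 4] cursor@2
After 5 (insert_after(54)): list=[87, 99, 2, 54, 8, 7, 6, 4] cursor@2
After 6 (prev): list=[87, 99, 2, 54, 8, 7, 6, 4] cursor@99
After 7 (delete_current): list=[87, 2, 54, 8, 7, 6, 4] cursor@2

Answer: 87 2 54 8 7 6 4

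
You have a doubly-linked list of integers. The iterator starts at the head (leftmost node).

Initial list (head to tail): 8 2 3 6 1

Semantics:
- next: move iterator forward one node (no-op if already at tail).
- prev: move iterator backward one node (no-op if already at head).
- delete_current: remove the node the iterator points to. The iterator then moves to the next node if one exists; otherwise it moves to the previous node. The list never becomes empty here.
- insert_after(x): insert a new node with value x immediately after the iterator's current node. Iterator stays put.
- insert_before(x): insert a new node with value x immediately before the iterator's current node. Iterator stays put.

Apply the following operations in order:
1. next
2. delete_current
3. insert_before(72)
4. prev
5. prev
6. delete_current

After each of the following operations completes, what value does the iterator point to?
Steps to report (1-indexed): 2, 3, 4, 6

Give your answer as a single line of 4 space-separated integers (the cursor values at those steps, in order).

After 1 (next): list=[8, 2, 3, 6, 1] cursor@2
After 2 (delete_current): list=[8, 3, 6, 1] cursor@3
After 3 (insert_before(72)): list=[8, 72, 3, 6, 1] cursor@3
After 4 (prev): list=[8, 72, 3, 6, 1] cursor@72
After 5 (prev): list=[8, 72, 3, 6, 1] cursor@8
After 6 (delete_current): list=[72, 3, 6, 1] cursor@72

Answer: 3 3 72 72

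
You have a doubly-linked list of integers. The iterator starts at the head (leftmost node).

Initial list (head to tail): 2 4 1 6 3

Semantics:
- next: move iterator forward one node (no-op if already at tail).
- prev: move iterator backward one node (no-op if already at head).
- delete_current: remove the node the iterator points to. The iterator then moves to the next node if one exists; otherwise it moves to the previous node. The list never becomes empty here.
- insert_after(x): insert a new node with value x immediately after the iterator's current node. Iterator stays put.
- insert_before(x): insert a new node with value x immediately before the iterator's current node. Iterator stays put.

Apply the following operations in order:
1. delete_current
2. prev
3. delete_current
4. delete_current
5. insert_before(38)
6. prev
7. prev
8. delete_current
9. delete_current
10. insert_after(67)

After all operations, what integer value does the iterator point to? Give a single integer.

Answer: 3

Derivation:
After 1 (delete_current): list=[4, 1, 6, 3] cursor@4
After 2 (prev): list=[4, 1, 6, 3] cursor@4
After 3 (delete_current): list=[1, 6, 3] cursor@1
After 4 (delete_current): list=[6, 3] cursor@6
After 5 (insert_before(38)): list=[38, 6, 3] cursor@6
After 6 (prev): list=[38, 6, 3] cursor@38
After 7 (prev): list=[38, 6, 3] cursor@38
After 8 (delete_current): list=[6, 3] cursor@6
After 9 (delete_current): list=[3] cursor@3
After 10 (insert_after(67)): list=[3, 67] cursor@3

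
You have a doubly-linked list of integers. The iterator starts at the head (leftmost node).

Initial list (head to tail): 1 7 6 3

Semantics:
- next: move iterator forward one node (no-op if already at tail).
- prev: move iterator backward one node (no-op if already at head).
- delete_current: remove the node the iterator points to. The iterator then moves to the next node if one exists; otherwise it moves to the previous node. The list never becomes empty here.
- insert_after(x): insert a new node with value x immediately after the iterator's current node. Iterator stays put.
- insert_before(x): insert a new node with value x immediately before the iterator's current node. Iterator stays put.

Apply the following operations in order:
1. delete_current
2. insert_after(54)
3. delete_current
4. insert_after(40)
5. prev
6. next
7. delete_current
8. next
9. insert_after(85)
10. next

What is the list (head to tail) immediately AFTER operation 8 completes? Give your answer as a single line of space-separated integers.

Answer: 54 6 3

Derivation:
After 1 (delete_current): list=[7, 6, 3] cursor@7
After 2 (insert_after(54)): list=[7, 54, 6, 3] cursor@7
After 3 (delete_current): list=[54, 6, 3] cursor@54
After 4 (insert_after(40)): list=[54, 40, 6, 3] cursor@54
After 5 (prev): list=[54, 40, 6, 3] cursor@54
After 6 (next): list=[54, 40, 6, 3] cursor@40
After 7 (delete_current): list=[54, 6, 3] cursor@6
After 8 (next): list=[54, 6, 3] cursor@3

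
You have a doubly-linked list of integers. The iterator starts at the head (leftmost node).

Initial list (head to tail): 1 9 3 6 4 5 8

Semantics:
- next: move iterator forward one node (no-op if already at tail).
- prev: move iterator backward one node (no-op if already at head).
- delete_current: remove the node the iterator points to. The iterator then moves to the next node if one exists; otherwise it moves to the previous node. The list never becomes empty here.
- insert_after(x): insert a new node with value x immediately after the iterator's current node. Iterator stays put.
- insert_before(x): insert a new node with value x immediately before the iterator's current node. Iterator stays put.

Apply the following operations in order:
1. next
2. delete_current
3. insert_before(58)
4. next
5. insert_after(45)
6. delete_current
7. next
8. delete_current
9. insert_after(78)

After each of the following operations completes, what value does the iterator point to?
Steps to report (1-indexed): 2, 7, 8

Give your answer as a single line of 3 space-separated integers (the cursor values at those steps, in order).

Answer: 3 4 5

Derivation:
After 1 (next): list=[1, 9, 3, 6, 4, 5, 8] cursor@9
After 2 (delete_current): list=[1, 3, 6, 4, 5, 8] cursor@3
After 3 (insert_before(58)): list=[1, 58, 3, 6, 4, 5, 8] cursor@3
After 4 (next): list=[1, 58, 3, 6, 4, 5, 8] cursor@6
After 5 (insert_after(45)): list=[1, 58, 3, 6, 45, 4, 5, 8] cursor@6
After 6 (delete_current): list=[1, 58, 3, 45, 4, 5, 8] cursor@45
After 7 (next): list=[1, 58, 3, 45, 4, 5, 8] cursor@4
After 8 (delete_current): list=[1, 58, 3, 45, 5, 8] cursor@5
After 9 (insert_after(78)): list=[1, 58, 3, 45, 5, 78, 8] cursor@5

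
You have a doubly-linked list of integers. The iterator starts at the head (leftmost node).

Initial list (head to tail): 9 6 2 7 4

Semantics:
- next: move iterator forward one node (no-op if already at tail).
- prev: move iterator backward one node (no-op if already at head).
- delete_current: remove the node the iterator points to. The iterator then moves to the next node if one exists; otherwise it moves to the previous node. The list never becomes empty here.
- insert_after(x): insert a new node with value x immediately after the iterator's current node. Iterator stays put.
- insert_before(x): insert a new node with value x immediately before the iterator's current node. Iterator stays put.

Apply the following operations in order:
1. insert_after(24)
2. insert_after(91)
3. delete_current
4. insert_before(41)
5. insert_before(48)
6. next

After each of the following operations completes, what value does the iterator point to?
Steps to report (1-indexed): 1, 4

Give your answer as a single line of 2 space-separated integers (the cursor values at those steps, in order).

Answer: 9 91

Derivation:
After 1 (insert_after(24)): list=[9, 24, 6, 2, 7, 4] cursor@9
After 2 (insert_after(91)): list=[9, 91, 24, 6, 2, 7, 4] cursor@9
After 3 (delete_current): list=[91, 24, 6, 2, 7, 4] cursor@91
After 4 (insert_before(41)): list=[41, 91, 24, 6, 2, 7, 4] cursor@91
After 5 (insert_before(48)): list=[41, 48, 91, 24, 6, 2, 7, 4] cursor@91
After 6 (next): list=[41, 48, 91, 24, 6, 2, 7, 4] cursor@24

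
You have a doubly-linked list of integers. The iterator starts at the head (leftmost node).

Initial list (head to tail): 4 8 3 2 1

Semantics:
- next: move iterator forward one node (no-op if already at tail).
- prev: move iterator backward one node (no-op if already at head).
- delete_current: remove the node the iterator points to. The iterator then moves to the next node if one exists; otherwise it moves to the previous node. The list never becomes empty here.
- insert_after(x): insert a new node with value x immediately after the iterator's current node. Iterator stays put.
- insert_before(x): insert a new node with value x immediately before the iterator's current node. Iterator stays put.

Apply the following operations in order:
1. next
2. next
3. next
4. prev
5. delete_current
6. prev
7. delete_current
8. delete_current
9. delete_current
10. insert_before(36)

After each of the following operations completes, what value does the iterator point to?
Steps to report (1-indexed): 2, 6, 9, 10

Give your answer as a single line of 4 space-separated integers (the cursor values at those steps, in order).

After 1 (next): list=[4, 8, 3, 2, 1] cursor@8
After 2 (next): list=[4, 8, 3, 2, 1] cursor@3
After 3 (next): list=[4, 8, 3, 2, 1] cursor@2
After 4 (prev): list=[4, 8, 3, 2, 1] cursor@3
After 5 (delete_current): list=[4, 8, 2, 1] cursor@2
After 6 (prev): list=[4, 8, 2, 1] cursor@8
After 7 (delete_current): list=[4, 2, 1] cursor@2
After 8 (delete_current): list=[4, 1] cursor@1
After 9 (delete_current): list=[4] cursor@4
After 10 (insert_before(36)): list=[36, 4] cursor@4

Answer: 3 8 4 4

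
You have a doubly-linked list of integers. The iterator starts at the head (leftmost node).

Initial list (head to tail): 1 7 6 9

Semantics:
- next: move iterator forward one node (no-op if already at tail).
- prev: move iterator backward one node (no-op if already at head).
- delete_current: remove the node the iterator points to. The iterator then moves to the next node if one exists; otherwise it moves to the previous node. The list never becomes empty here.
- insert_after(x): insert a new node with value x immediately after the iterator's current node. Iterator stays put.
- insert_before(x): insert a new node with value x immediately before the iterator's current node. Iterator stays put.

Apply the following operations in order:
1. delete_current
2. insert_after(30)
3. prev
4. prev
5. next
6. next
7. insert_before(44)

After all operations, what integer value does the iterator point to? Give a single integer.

After 1 (delete_current): list=[7, 6, 9] cursor@7
After 2 (insert_after(30)): list=[7, 30, 6, 9] cursor@7
After 3 (prev): list=[7, 30, 6, 9] cursor@7
After 4 (prev): list=[7, 30, 6, 9] cursor@7
After 5 (next): list=[7, 30, 6, 9] cursor@30
After 6 (next): list=[7, 30, 6, 9] cursor@6
After 7 (insert_before(44)): list=[7, 30, 44, 6, 9] cursor@6

Answer: 6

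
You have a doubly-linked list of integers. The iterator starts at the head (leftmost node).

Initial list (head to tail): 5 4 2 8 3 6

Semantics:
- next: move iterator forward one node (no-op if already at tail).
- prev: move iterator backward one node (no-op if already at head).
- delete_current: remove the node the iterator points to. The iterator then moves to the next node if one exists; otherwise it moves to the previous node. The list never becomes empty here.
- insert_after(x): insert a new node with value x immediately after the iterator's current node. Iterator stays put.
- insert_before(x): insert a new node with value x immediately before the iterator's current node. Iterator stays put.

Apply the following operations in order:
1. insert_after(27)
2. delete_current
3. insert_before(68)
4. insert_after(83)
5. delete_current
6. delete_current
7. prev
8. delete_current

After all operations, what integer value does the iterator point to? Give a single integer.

After 1 (insert_after(27)): list=[5, 27, 4, 2, 8, 3, 6] cursor@5
After 2 (delete_current): list=[27, 4, 2, 8, 3, 6] cursor@27
After 3 (insert_before(68)): list=[68, 27, 4, 2, 8, 3, 6] cursor@27
After 4 (insert_after(83)): list=[68, 27, 83, 4, 2, 8, 3, 6] cursor@27
After 5 (delete_current): list=[68, 83, 4, 2, 8, 3, 6] cursor@83
After 6 (delete_current): list=[68, 4, 2, 8, 3, 6] cursor@4
After 7 (prev): list=[68, 4, 2, 8, 3, 6] cursor@68
After 8 (delete_current): list=[4, 2, 8, 3, 6] cursor@4

Answer: 4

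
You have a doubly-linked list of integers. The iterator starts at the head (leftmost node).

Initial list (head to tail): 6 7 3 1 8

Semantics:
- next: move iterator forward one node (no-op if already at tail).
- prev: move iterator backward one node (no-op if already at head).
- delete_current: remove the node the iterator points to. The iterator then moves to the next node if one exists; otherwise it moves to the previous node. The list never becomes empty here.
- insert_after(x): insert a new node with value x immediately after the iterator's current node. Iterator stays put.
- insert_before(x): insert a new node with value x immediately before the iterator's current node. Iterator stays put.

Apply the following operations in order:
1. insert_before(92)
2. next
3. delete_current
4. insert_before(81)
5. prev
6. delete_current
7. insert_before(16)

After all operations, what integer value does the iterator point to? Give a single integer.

After 1 (insert_before(92)): list=[92, 6, 7, 3, 1, 8] cursor@6
After 2 (next): list=[92, 6, 7, 3, 1, 8] cursor@7
After 3 (delete_current): list=[92, 6, 3, 1, 8] cursor@3
After 4 (insert_before(81)): list=[92, 6, 81, 3, 1, 8] cursor@3
After 5 (prev): list=[92, 6, 81, 3, 1, 8] cursor@81
After 6 (delete_current): list=[92, 6, 3, 1, 8] cursor@3
After 7 (insert_before(16)): list=[92, 6, 16, 3, 1, 8] cursor@3

Answer: 3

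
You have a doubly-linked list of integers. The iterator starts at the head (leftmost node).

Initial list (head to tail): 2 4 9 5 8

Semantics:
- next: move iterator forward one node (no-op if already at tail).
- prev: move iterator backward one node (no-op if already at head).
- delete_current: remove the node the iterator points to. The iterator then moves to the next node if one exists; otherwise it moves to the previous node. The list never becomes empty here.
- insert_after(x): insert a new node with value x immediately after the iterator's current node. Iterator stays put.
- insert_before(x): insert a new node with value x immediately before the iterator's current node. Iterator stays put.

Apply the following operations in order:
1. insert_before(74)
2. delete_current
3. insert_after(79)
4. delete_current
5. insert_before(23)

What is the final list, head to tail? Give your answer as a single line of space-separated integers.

After 1 (insert_before(74)): list=[74, 2, 4, 9, 5, 8] cursor@2
After 2 (delete_current): list=[74, 4, 9, 5, 8] cursor@4
After 3 (insert_after(79)): list=[74, 4, 79, 9, 5, 8] cursor@4
After 4 (delete_current): list=[74, 79, 9, 5, 8] cursor@79
After 5 (insert_before(23)): list=[74, 23, 79, 9, 5, 8] cursor@79

Answer: 74 23 79 9 5 8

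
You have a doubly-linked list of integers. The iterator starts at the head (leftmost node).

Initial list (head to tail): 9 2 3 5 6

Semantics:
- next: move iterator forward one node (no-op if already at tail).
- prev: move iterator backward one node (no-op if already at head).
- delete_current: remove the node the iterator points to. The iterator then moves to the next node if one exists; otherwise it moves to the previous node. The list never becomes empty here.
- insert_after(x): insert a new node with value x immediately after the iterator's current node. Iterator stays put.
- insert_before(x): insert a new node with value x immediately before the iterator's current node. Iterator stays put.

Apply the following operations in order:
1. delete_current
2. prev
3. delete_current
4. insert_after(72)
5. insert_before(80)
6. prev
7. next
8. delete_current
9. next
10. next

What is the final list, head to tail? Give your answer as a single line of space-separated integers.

Answer: 80 72 5 6

Derivation:
After 1 (delete_current): list=[2, 3, 5, 6] cursor@2
After 2 (prev): list=[2, 3, 5, 6] cursor@2
After 3 (delete_current): list=[3, 5, 6] cursor@3
After 4 (insert_after(72)): list=[3, 72, 5, 6] cursor@3
After 5 (insert_before(80)): list=[80, 3, 72, 5, 6] cursor@3
After 6 (prev): list=[80, 3, 72, 5, 6] cursor@80
After 7 (next): list=[80, 3, 72, 5, 6] cursor@3
After 8 (delete_current): list=[80, 72, 5, 6] cursor@72
After 9 (next): list=[80, 72, 5, 6] cursor@5
After 10 (next): list=[80, 72, 5, 6] cursor@6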